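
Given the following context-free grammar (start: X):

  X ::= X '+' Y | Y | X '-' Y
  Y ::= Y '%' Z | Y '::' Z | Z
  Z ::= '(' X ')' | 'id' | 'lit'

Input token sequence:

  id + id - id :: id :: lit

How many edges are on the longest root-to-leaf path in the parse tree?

[X [X [X [Y [Z id]]] + [Y [Z id]]] - [Y [Y [Y [Z id]] :: [Z id]] :: [Z lit]]]

5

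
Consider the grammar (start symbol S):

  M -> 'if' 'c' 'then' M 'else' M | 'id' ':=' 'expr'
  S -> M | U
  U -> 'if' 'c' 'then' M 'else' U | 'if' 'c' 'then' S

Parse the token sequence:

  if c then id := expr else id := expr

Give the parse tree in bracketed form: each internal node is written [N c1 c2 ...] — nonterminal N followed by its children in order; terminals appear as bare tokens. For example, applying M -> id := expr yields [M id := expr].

S
M
if c then M else M
if c then id := expr else M
if c then id := expr else id := expr

[S [M if c then [M id := expr] else [M id := expr]]]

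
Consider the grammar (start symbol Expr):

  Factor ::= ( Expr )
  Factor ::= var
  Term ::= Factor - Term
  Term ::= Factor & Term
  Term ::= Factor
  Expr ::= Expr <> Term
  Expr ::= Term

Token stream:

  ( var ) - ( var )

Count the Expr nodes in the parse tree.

3

[Expr [Term [Factor ( [Expr [Term [Factor var]]] )] - [Term [Factor ( [Expr [Term [Factor var]]] )]]]]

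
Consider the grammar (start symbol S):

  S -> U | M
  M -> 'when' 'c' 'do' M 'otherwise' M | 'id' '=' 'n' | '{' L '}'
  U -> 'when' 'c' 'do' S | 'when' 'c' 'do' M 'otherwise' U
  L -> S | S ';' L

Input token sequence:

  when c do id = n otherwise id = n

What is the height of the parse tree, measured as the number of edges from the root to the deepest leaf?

[S [M when c do [M id = n] otherwise [M id = n]]]

3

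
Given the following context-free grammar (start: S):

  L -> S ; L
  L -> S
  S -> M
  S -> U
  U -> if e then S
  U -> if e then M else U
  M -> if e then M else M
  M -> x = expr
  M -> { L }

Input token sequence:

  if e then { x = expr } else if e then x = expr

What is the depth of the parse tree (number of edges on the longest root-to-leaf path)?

[S [U if e then [M { [L [S [M x = expr]]] }] else [U if e then [S [M x = expr]]]]]

6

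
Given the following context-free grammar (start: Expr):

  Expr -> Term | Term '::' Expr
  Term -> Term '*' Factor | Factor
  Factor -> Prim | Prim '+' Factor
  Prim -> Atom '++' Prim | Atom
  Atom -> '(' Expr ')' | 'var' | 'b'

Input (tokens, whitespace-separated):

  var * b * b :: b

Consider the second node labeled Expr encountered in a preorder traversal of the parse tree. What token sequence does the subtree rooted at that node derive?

b

[Expr [Term [Term [Term [Factor [Prim [Atom var]]]] * [Factor [Prim [Atom b]]]] * [Factor [Prim [Atom b]]]] :: [Expr [Term [Factor [Prim [Atom b]]]]]]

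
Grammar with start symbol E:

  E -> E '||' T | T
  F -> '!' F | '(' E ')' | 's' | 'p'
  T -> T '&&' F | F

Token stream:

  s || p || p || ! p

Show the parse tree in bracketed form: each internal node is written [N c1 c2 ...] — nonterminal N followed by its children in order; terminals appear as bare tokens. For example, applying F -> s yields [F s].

[E [E [E [E [T [F s]]] || [T [F p]]] || [T [F p]]] || [T [F ! [F p]]]]

E
E || T
E || T || T
E || T || T || T
T || T || T || T
F || T || T || T
s || T || T || T
s || F || T || T
s || p || T || T
s || p || F || T
s || p || p || T
s || p || p || F
s || p || p || ! F
s || p || p || ! p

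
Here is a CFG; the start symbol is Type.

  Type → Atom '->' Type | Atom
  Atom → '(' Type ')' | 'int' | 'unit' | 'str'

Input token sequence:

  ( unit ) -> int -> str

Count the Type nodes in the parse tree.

[Type [Atom ( [Type [Atom unit]] )] -> [Type [Atom int] -> [Type [Atom str]]]]

4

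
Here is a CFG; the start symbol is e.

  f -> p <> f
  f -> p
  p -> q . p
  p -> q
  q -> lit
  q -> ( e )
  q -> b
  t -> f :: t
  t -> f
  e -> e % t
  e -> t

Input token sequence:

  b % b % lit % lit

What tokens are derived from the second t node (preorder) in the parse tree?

[e [e [e [e [t [f [p [q b]]]]] % [t [f [p [q b]]]]] % [t [f [p [q lit]]]]] % [t [f [p [q lit]]]]]

b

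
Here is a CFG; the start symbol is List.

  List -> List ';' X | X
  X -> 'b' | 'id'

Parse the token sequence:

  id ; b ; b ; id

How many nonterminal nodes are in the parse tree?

8

[List [List [List [List [X id]] ; [X b]] ; [X b]] ; [X id]]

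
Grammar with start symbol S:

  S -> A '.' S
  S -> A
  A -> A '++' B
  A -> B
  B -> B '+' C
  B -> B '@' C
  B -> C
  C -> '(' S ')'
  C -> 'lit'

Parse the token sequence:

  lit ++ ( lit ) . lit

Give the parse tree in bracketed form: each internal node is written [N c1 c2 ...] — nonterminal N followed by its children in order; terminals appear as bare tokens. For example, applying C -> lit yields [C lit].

S
A . S
A ++ B . S
B ++ B . S
C ++ B . S
lit ++ B . S
lit ++ C . S
lit ++ ( S ) . S
lit ++ ( A ) . S
lit ++ ( B ) . S
lit ++ ( C ) . S
lit ++ ( lit ) . S
lit ++ ( lit ) . A
lit ++ ( lit ) . B
lit ++ ( lit ) . C
lit ++ ( lit ) . lit

[S [A [A [B [C lit]]] ++ [B [C ( [S [A [B [C lit]]]] )]]] . [S [A [B [C lit]]]]]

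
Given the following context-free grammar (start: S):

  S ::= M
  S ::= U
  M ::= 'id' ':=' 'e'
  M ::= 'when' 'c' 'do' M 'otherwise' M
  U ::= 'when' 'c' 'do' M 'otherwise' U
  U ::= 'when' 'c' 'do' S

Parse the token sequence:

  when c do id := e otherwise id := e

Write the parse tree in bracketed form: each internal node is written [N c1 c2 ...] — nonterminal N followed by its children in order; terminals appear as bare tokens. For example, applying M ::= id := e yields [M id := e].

S
M
when c do M otherwise M
when c do id := e otherwise M
when c do id := e otherwise id := e

[S [M when c do [M id := e] otherwise [M id := e]]]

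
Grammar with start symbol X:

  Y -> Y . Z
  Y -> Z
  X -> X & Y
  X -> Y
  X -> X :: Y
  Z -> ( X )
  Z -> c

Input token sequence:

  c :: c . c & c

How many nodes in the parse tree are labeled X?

[X [X [X [Y [Z c]]] :: [Y [Y [Z c]] . [Z c]]] & [Y [Z c]]]

3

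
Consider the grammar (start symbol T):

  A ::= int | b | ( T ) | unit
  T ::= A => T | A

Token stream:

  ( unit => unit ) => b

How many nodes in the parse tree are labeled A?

[T [A ( [T [A unit] => [T [A unit]]] )] => [T [A b]]]

4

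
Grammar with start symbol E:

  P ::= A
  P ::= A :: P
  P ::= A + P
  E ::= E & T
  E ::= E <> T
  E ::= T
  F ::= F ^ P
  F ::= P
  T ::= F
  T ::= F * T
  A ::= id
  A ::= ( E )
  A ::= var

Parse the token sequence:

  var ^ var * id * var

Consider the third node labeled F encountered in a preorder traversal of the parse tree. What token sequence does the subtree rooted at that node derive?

[E [T [F [F [P [A var]]] ^ [P [A var]]] * [T [F [P [A id]]] * [T [F [P [A var]]]]]]]

id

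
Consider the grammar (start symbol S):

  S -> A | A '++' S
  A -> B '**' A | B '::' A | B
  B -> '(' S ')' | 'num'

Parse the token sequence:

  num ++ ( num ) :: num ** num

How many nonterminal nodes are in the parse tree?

13

[S [A [B num]] ++ [S [A [B ( [S [A [B num]]] )] :: [A [B num] ** [A [B num]]]]]]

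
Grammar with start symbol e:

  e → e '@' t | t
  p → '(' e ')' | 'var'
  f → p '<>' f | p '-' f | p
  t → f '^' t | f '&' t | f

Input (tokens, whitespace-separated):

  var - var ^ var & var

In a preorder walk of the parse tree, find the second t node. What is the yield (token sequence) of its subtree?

[e [t [f [p var] - [f [p var]]] ^ [t [f [p var]] & [t [f [p var]]]]]]

var & var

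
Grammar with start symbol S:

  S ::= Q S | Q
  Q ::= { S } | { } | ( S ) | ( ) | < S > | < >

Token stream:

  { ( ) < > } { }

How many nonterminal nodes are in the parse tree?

8

[S [Q { [S [Q ( )] [S [Q < >]]] }] [S [Q { }]]]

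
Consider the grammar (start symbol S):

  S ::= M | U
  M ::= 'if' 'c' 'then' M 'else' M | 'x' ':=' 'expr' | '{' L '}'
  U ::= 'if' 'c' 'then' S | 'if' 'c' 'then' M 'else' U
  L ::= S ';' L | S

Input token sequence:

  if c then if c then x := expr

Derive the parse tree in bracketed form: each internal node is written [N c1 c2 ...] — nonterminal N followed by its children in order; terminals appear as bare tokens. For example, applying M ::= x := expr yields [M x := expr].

S
U
if c then S
if c then U
if c then if c then S
if c then if c then M
if c then if c then x := expr

[S [U if c then [S [U if c then [S [M x := expr]]]]]]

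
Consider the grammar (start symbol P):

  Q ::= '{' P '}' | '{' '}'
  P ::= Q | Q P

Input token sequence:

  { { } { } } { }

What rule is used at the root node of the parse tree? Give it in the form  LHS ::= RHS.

P ::= Q P

[P [Q { [P [Q { }] [P [Q { }]]] }] [P [Q { }]]]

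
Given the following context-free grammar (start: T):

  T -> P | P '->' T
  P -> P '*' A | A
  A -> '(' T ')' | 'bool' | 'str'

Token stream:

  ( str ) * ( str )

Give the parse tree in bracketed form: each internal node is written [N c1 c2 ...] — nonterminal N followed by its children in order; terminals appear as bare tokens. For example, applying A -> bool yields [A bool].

[T [P [P [A ( [T [P [A str]]] )]] * [A ( [T [P [A str]]] )]]]

T
P
P * A
A * A
( T ) * A
( P ) * A
( A ) * A
( str ) * A
( str ) * ( T )
( str ) * ( P )
( str ) * ( A )
( str ) * ( str )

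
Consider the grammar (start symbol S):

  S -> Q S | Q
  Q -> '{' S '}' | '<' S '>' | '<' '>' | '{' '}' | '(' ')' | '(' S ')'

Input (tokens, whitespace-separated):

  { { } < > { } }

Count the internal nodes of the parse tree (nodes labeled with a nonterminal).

8

[S [Q { [S [Q { }] [S [Q < >] [S [Q { }]]]] }]]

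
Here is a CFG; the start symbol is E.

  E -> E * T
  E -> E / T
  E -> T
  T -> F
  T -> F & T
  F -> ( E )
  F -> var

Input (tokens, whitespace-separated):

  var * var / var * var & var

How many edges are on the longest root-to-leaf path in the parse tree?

[E [E [E [E [T [F var]]] * [T [F var]]] / [T [F var]]] * [T [F var] & [T [F var]]]]

6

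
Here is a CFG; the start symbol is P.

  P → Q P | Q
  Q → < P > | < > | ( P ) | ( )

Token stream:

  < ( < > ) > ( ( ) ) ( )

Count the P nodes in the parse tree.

[P [Q < [P [Q ( [P [Q < >]] )]] >] [P [Q ( [P [Q ( )]] )] [P [Q ( )]]]]

6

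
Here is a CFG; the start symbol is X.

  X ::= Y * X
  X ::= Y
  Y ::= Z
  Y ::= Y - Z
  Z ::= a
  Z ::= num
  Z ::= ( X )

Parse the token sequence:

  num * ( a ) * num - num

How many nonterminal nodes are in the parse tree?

[X [Y [Z num]] * [X [Y [Z ( [X [Y [Z a]]] )]] * [X [Y [Y [Z num]] - [Z num]]]]]

14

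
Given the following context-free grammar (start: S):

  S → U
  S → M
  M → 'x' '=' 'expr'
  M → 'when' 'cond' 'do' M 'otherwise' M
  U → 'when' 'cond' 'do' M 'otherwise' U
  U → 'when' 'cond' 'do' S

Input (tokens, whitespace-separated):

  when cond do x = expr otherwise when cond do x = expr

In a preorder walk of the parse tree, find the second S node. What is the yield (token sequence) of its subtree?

x = expr

[S [U when cond do [M x = expr] otherwise [U when cond do [S [M x = expr]]]]]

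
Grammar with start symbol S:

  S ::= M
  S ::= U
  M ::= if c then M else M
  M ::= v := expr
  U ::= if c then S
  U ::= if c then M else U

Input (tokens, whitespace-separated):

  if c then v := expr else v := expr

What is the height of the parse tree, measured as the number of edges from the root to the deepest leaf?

[S [M if c then [M v := expr] else [M v := expr]]]

3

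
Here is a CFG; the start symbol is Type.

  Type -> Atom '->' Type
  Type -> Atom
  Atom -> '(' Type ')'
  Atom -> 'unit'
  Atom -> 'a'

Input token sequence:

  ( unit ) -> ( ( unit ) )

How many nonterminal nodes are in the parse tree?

[Type [Atom ( [Type [Atom unit]] )] -> [Type [Atom ( [Type [Atom ( [Type [Atom unit]] )]] )]]]

10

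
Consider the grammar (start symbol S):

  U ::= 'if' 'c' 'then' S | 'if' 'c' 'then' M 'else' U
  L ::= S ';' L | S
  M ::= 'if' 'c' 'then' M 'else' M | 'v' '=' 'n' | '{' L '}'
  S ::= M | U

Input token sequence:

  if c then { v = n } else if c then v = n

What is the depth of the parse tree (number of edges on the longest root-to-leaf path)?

6

[S [U if c then [M { [L [S [M v = n]]] }] else [U if c then [S [M v = n]]]]]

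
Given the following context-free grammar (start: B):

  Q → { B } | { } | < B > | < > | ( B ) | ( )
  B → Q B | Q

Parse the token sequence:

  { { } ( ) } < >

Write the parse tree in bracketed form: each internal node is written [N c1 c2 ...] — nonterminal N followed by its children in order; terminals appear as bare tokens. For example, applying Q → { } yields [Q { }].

[B [Q { [B [Q { }] [B [Q ( )]]] }] [B [Q < >]]]

B
Q B
{ B } B
{ Q B } B
{ { } B } B
{ { } Q } B
{ { } ( ) } B
{ { } ( ) } Q
{ { } ( ) } < >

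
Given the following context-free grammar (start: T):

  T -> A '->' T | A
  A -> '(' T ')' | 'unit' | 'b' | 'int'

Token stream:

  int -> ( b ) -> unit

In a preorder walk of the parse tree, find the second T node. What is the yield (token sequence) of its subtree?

( b ) -> unit

[T [A int] -> [T [A ( [T [A b]] )] -> [T [A unit]]]]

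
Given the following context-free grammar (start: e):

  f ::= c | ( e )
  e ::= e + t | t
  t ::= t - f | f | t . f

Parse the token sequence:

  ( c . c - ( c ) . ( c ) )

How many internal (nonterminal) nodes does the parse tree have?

18

[e [t [f ( [e [t [t [t [t [f c]] . [f c]] - [f ( [e [t [f c]]] )]] . [f ( [e [t [f c]]] )]]] )]]]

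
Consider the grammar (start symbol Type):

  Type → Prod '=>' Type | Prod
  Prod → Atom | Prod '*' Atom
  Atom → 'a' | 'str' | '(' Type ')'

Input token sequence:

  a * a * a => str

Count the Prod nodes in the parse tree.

[Type [Prod [Prod [Prod [Atom a]] * [Atom a]] * [Atom a]] => [Type [Prod [Atom str]]]]

4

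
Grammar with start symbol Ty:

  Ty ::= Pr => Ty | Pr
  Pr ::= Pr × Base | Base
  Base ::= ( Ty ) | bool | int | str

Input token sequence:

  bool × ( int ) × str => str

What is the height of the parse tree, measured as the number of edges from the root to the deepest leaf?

7

[Ty [Pr [Pr [Pr [Base bool]] × [Base ( [Ty [Pr [Base int]]] )]] × [Base str]] => [Ty [Pr [Base str]]]]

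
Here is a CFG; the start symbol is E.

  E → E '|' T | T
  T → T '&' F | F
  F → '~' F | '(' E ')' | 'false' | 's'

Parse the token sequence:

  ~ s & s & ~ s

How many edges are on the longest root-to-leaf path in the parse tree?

6

[E [T [T [T [F ~ [F s]]] & [F s]] & [F ~ [F s]]]]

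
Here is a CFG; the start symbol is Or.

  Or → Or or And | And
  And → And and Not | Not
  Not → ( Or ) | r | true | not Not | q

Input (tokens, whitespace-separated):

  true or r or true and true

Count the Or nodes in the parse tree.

[Or [Or [Or [And [Not true]]] or [And [Not r]]] or [And [And [Not true]] and [Not true]]]

3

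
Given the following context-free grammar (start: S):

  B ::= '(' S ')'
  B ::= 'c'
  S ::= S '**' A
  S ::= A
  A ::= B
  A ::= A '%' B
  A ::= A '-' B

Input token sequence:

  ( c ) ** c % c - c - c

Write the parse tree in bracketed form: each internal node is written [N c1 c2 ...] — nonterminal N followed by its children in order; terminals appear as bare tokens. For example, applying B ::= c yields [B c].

S
S ** A
A ** A
B ** A
( S ) ** A
( A ) ** A
( B ) ** A
( c ) ** A
( c ) ** A - B
( c ) ** A - B - B
( c ) ** A % B - B - B
( c ) ** B % B - B - B
( c ) ** c % B - B - B
( c ) ** c % c - B - B
( c ) ** c % c - c - B
( c ) ** c % c - c - c

[S [S [A [B ( [S [A [B c]]] )]]] ** [A [A [A [A [B c]] % [B c]] - [B c]] - [B c]]]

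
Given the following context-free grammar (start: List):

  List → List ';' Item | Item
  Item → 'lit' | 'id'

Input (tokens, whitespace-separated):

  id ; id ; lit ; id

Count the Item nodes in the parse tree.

[List [List [List [List [Item id]] ; [Item id]] ; [Item lit]] ; [Item id]]

4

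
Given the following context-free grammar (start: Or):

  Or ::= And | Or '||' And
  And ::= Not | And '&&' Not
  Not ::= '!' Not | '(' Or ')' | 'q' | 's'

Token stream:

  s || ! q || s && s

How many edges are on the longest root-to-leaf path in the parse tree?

5

[Or [Or [Or [And [Not s]]] || [And [Not ! [Not q]]]] || [And [And [Not s]] && [Not s]]]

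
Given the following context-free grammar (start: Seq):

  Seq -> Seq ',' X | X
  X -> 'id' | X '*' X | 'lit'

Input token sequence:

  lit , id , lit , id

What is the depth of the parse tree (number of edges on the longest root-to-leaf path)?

[Seq [Seq [Seq [Seq [X lit]] , [X id]] , [X lit]] , [X id]]

5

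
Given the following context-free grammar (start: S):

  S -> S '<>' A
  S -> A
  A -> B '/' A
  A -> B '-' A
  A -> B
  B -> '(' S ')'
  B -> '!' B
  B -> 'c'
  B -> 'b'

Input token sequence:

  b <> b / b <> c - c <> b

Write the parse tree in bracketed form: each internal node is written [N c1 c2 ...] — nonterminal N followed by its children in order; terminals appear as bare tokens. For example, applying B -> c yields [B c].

S
S <> A
S <> A <> A
S <> A <> A <> A
A <> A <> A <> A
B <> A <> A <> A
b <> A <> A <> A
b <> B / A <> A <> A
b <> b / A <> A <> A
b <> b / B <> A <> A
b <> b / b <> A <> A
b <> b / b <> B - A <> A
b <> b / b <> c - A <> A
b <> b / b <> c - B <> A
b <> b / b <> c - c <> A
b <> b / b <> c - c <> B
b <> b / b <> c - c <> b

[S [S [S [S [A [B b]]] <> [A [B b] / [A [B b]]]] <> [A [B c] - [A [B c]]]] <> [A [B b]]]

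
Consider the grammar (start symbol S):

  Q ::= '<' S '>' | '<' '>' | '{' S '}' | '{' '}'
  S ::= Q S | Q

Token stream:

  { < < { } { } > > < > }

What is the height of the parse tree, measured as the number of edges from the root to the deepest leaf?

9

[S [Q { [S [Q < [S [Q < [S [Q { }] [S [Q { }]]] >]] >] [S [Q < >]]] }]]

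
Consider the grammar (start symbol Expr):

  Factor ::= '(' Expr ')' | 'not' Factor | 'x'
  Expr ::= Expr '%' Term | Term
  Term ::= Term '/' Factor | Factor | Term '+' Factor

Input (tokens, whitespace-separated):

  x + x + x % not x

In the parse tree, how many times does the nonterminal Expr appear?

[Expr [Expr [Term [Term [Term [Factor x]] + [Factor x]] + [Factor x]]] % [Term [Factor not [Factor x]]]]

2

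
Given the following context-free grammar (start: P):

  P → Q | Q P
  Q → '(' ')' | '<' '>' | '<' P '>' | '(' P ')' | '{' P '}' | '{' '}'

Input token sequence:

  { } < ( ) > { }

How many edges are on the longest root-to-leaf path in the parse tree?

[P [Q { }] [P [Q < [P [Q ( )]] >] [P [Q { }]]]]

5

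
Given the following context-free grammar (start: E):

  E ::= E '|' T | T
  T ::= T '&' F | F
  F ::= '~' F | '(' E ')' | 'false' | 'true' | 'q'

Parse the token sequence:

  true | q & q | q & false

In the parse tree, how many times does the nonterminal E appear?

[E [E [E [T [F true]]] | [T [T [F q]] & [F q]]] | [T [T [F q]] & [F false]]]

3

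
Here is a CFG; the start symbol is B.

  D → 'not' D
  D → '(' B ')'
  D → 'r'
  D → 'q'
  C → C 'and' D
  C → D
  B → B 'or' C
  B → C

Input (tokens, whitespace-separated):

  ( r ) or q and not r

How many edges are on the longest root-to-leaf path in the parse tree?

[B [B [C [D ( [B [C [D r]]] )]]] or [C [C [D q]] and [D not [D r]]]]

7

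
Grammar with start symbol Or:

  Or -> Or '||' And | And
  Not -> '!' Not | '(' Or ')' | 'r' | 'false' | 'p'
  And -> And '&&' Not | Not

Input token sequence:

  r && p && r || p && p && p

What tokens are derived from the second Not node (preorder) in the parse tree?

[Or [Or [And [And [And [Not r]] && [Not p]] && [Not r]]] || [And [And [And [Not p]] && [Not p]] && [Not p]]]

p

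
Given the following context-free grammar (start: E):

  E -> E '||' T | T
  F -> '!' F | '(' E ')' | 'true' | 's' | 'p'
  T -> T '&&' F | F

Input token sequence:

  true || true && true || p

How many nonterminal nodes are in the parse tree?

[E [E [E [T [F true]]] || [T [T [F true]] && [F true]]] || [T [F p]]]

11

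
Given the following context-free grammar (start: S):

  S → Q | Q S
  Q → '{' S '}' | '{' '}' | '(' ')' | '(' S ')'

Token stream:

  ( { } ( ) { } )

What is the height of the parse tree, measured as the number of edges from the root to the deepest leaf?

[S [Q ( [S [Q { }] [S [Q ( )] [S [Q { }]]]] )]]

6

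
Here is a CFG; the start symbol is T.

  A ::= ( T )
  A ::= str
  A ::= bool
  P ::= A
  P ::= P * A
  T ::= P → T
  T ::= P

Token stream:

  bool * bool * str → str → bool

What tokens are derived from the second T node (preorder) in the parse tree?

[T [P [P [P [A bool]] * [A bool]] * [A str]] → [T [P [A str]] → [T [P [A bool]]]]]

str → bool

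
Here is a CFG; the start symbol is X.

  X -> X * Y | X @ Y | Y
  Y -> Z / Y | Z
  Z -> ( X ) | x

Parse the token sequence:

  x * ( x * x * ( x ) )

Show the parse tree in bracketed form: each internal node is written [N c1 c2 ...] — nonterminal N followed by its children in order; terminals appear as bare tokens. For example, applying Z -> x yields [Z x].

[X [X [Y [Z x]]] * [Y [Z ( [X [X [X [Y [Z x]]] * [Y [Z x]]] * [Y [Z ( [X [Y [Z x]]] )]]] )]]]

X
X * Y
Y * Y
Z * Y
x * Y
x * Z
x * ( X )
x * ( X * Y )
x * ( X * Y * Y )
x * ( Y * Y * Y )
x * ( Z * Y * Y )
x * ( x * Y * Y )
x * ( x * Z * Y )
x * ( x * x * Y )
x * ( x * x * Z )
x * ( x * x * ( X ) )
x * ( x * x * ( Y ) )
x * ( x * x * ( Z ) )
x * ( x * x * ( x ) )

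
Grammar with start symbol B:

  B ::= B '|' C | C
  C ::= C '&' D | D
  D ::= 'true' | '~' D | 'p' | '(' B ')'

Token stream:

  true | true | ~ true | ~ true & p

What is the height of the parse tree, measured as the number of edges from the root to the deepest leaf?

6

[B [B [B [B [C [D true]]] | [C [D true]]] | [C [D ~ [D true]]]] | [C [C [D ~ [D true]]] & [D p]]]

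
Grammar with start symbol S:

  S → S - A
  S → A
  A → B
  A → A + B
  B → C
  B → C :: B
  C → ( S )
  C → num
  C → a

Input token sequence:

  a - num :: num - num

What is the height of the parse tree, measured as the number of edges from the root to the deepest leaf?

6

[S [S [S [A [B [C a]]]] - [A [B [C num] :: [B [C num]]]]] - [A [B [C num]]]]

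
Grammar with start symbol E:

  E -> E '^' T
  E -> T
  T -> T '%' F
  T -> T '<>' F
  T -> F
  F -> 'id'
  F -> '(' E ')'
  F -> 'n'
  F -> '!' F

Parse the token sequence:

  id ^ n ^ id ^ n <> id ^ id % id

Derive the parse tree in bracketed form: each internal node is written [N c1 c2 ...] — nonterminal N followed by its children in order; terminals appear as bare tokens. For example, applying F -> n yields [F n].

E
E ^ T
E ^ T ^ T
E ^ T ^ T ^ T
E ^ T ^ T ^ T ^ T
T ^ T ^ T ^ T ^ T
F ^ T ^ T ^ T ^ T
id ^ T ^ T ^ T ^ T
id ^ F ^ T ^ T ^ T
id ^ n ^ T ^ T ^ T
id ^ n ^ F ^ T ^ T
id ^ n ^ id ^ T ^ T
id ^ n ^ id ^ T <> F ^ T
id ^ n ^ id ^ F <> F ^ T
id ^ n ^ id ^ n <> F ^ T
id ^ n ^ id ^ n <> id ^ T
id ^ n ^ id ^ n <> id ^ T % F
id ^ n ^ id ^ n <> id ^ F % F
id ^ n ^ id ^ n <> id ^ id % F
id ^ n ^ id ^ n <> id ^ id % id

[E [E [E [E [E [T [F id]]] ^ [T [F n]]] ^ [T [F id]]] ^ [T [T [F n]] <> [F id]]] ^ [T [T [F id]] % [F id]]]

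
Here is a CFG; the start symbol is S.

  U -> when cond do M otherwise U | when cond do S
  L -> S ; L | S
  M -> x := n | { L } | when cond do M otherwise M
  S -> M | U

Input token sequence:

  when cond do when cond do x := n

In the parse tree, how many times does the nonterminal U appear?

[S [U when cond do [S [U when cond do [S [M x := n]]]]]]

2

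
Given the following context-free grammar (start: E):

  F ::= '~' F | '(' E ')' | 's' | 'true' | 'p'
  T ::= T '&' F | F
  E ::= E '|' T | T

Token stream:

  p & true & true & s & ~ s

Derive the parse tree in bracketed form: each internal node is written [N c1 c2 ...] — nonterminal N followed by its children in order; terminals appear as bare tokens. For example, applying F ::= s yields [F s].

E
T
T & F
T & F & F
T & F & F & F
T & F & F & F & F
F & F & F & F & F
p & F & F & F & F
p & true & F & F & F
p & true & true & F & F
p & true & true & s & F
p & true & true & s & ~ F
p & true & true & s & ~ s

[E [T [T [T [T [T [F p]] & [F true]] & [F true]] & [F s]] & [F ~ [F s]]]]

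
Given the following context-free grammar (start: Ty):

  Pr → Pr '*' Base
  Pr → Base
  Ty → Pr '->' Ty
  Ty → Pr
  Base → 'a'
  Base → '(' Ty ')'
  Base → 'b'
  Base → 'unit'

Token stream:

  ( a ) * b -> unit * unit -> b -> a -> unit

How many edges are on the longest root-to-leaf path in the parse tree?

7

[Ty [Pr [Pr [Base ( [Ty [Pr [Base a]]] )]] * [Base b]] -> [Ty [Pr [Pr [Base unit]] * [Base unit]] -> [Ty [Pr [Base b]] -> [Ty [Pr [Base a]] -> [Ty [Pr [Base unit]]]]]]]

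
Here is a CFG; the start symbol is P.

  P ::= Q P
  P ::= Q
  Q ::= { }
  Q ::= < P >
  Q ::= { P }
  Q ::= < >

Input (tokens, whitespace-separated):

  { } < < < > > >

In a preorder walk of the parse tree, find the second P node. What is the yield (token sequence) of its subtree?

< < < > > >

[P [Q { }] [P [Q < [P [Q < [P [Q < >]] >]] >]]]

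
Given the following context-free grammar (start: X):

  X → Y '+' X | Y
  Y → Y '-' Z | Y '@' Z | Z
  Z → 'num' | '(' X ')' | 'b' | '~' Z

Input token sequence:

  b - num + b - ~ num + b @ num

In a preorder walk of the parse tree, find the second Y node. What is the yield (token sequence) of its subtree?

b

[X [Y [Y [Z b]] - [Z num]] + [X [Y [Y [Z b]] - [Z ~ [Z num]]] + [X [Y [Y [Z b]] @ [Z num]]]]]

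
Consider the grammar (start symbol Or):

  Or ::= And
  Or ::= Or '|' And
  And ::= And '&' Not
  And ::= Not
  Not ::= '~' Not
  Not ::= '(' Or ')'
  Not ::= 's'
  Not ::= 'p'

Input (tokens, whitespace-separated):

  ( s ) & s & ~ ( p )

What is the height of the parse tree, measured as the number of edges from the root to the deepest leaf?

8

[Or [And [And [And [Not ( [Or [And [Not s]]] )]] & [Not s]] & [Not ~ [Not ( [Or [And [Not p]]] )]]]]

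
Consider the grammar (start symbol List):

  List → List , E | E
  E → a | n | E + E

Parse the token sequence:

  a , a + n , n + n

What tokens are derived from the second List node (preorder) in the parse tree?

a , a + n

[List [List [List [E a]] , [E [E a] + [E n]]] , [E [E n] + [E n]]]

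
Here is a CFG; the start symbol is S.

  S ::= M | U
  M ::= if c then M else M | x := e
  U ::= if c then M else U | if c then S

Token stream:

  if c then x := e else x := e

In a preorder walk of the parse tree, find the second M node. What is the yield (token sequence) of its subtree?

[S [M if c then [M x := e] else [M x := e]]]

x := e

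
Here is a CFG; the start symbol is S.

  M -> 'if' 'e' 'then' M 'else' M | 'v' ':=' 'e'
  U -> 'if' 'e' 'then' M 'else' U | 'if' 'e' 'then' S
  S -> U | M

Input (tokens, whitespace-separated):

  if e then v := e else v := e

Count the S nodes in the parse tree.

[S [M if e then [M v := e] else [M v := e]]]

1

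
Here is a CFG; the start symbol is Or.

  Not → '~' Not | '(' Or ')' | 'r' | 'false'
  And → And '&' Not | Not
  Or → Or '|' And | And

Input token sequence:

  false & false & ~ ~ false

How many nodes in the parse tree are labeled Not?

[Or [And [And [And [Not false]] & [Not false]] & [Not ~ [Not ~ [Not false]]]]]

5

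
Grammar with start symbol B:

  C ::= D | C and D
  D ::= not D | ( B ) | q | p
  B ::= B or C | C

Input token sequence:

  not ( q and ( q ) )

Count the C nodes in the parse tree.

[B [C [D not [D ( [B [C [C [D q]] and [D ( [B [C [D q]]] )]]] )]]]]

4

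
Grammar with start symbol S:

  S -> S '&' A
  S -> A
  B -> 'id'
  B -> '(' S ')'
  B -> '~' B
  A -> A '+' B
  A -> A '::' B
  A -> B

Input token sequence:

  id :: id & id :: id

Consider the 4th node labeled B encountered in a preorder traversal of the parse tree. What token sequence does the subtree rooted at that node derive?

[S [S [A [A [B id]] :: [B id]]] & [A [A [B id]] :: [B id]]]

id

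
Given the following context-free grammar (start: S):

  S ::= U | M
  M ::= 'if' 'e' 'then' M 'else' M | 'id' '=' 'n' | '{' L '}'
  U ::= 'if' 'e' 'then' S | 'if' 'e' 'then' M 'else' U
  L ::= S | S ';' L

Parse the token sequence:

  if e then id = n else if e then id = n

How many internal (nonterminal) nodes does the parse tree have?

[S [U if e then [M id = n] else [U if e then [S [M id = n]]]]]

6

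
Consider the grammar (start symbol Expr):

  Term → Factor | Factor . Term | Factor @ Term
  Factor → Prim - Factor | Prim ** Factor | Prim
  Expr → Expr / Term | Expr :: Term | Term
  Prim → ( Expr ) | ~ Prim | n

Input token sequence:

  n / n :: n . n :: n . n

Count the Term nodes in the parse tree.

[Expr [Expr [Expr [Expr [Term [Factor [Prim n]]]] / [Term [Factor [Prim n]]]] :: [Term [Factor [Prim n]] . [Term [Factor [Prim n]]]]] :: [Term [Factor [Prim n]] . [Term [Factor [Prim n]]]]]

6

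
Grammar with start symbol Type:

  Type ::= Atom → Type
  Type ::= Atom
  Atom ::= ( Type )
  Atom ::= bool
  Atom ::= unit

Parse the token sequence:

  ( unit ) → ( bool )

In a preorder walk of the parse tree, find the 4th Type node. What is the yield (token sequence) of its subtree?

[Type [Atom ( [Type [Atom unit]] )] → [Type [Atom ( [Type [Atom bool]] )]]]

bool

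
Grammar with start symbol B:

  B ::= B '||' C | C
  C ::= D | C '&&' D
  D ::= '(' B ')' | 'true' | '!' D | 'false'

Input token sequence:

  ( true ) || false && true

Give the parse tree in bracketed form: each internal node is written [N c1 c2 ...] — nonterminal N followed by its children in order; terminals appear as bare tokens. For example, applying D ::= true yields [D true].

B
B || C
C || C
D || C
( B ) || C
( C ) || C
( D ) || C
( true ) || C
( true ) || C && D
( true ) || D && D
( true ) || false && D
( true ) || false && true

[B [B [C [D ( [B [C [D true]]] )]]] || [C [C [D false]] && [D true]]]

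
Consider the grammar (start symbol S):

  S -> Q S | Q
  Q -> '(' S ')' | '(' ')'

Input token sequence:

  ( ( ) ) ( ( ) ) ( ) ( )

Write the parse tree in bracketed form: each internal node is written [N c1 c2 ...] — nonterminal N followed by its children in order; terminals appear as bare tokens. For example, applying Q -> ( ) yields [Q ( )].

[S [Q ( [S [Q ( )]] )] [S [Q ( [S [Q ( )]] )] [S [Q ( )] [S [Q ( )]]]]]

S
Q S
( S ) S
( Q ) S
( ( ) ) S
( ( ) ) Q S
( ( ) ) ( S ) S
( ( ) ) ( Q ) S
( ( ) ) ( ( ) ) S
( ( ) ) ( ( ) ) Q S
( ( ) ) ( ( ) ) ( ) S
( ( ) ) ( ( ) ) ( ) Q
( ( ) ) ( ( ) ) ( ) ( )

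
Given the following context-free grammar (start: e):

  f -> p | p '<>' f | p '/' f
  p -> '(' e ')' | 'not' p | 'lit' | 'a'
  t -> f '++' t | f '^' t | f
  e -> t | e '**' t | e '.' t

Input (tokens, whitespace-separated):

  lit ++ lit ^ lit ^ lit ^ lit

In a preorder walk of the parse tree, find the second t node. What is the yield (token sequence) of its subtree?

[e [t [f [p lit]] ++ [t [f [p lit]] ^ [t [f [p lit]] ^ [t [f [p lit]] ^ [t [f [p lit]]]]]]]]

lit ^ lit ^ lit ^ lit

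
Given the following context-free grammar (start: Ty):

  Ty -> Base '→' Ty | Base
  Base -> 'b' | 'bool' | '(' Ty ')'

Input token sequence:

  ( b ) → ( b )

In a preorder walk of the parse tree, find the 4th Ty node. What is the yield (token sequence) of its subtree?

[Ty [Base ( [Ty [Base b]] )] → [Ty [Base ( [Ty [Base b]] )]]]

b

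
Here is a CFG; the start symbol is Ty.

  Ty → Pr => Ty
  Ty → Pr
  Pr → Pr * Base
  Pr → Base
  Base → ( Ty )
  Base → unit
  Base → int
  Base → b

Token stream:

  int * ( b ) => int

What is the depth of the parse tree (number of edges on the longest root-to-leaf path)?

6

[Ty [Pr [Pr [Base int]] * [Base ( [Ty [Pr [Base b]]] )]] => [Ty [Pr [Base int]]]]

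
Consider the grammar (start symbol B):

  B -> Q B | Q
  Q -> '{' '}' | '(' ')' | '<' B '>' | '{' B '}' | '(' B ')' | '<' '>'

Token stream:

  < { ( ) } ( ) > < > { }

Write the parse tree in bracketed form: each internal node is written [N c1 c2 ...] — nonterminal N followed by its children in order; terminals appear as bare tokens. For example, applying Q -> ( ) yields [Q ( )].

B
Q B
< B > B
< Q B > B
< { B } B > B
< { Q } B > B
< { ( ) } B > B
< { ( ) } Q > B
< { ( ) } ( ) > B
< { ( ) } ( ) > Q B
< { ( ) } ( ) > < > B
< { ( ) } ( ) > < > Q
< { ( ) } ( ) > < > { }

[B [Q < [B [Q { [B [Q ( )]] }] [B [Q ( )]]] >] [B [Q < >] [B [Q { }]]]]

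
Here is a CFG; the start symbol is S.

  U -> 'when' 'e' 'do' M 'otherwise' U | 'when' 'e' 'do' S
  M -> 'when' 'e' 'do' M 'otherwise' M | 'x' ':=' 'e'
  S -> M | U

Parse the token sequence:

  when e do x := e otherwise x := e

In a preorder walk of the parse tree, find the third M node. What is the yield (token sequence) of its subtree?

[S [M when e do [M x := e] otherwise [M x := e]]]

x := e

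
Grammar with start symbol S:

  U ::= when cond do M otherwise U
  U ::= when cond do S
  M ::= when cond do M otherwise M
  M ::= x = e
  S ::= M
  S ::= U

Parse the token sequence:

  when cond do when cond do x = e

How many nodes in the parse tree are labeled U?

[S [U when cond do [S [U when cond do [S [M x = e]]]]]]

2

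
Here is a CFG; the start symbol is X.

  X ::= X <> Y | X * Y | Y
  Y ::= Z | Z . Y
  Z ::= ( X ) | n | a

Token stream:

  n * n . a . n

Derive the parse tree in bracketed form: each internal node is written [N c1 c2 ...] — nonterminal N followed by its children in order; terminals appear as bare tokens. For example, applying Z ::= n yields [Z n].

X
X * Y
Y * Y
Z * Y
n * Y
n * Z . Y
n * n . Y
n * n . Z . Y
n * n . a . Y
n * n . a . Z
n * n . a . n

[X [X [Y [Z n]]] * [Y [Z n] . [Y [Z a] . [Y [Z n]]]]]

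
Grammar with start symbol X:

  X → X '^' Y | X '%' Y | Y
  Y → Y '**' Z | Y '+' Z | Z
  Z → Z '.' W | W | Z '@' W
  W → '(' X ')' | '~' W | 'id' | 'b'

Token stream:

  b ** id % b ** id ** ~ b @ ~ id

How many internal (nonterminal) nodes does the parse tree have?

[X [X [Y [Y [Z [W b]]] ** [Z [W id]]]] % [Y [Y [Y [Z [W b]]] ** [Z [W id]]] ** [Z [Z [W ~ [W b]]] @ [W ~ [W id]]]]]

21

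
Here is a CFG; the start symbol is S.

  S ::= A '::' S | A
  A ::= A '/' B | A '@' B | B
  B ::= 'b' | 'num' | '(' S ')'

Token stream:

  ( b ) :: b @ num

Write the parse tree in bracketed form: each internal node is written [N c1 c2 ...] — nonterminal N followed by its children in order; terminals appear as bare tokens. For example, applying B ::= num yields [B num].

[S [A [B ( [S [A [B b]]] )]] :: [S [A [A [B b]] @ [B num]]]]

S
A :: S
B :: S
( S ) :: S
( A ) :: S
( B ) :: S
( b ) :: S
( b ) :: A
( b ) :: A @ B
( b ) :: B @ B
( b ) :: b @ B
( b ) :: b @ num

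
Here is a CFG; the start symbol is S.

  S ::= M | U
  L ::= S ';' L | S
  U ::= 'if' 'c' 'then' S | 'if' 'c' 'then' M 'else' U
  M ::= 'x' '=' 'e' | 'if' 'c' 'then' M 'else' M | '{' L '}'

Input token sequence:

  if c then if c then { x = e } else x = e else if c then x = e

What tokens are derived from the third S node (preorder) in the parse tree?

x = e

[S [U if c then [M if c then [M { [L [S [M x = e]]] }] else [M x = e]] else [U if c then [S [M x = e]]]]]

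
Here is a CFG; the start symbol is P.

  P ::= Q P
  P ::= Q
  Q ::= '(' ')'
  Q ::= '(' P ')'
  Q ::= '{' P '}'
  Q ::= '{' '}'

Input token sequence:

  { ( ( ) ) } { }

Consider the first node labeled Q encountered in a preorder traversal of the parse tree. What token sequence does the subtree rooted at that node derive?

{ ( ( ) ) }

[P [Q { [P [Q ( [P [Q ( )]] )]] }] [P [Q { }]]]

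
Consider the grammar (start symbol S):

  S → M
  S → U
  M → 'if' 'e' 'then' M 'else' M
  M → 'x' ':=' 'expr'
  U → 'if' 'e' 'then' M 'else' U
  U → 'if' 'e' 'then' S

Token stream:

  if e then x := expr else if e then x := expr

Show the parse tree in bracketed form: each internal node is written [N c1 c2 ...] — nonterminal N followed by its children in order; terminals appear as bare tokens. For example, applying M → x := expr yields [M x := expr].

S
U
if e then M else U
if e then x := expr else U
if e then x := expr else if e then S
if e then x := expr else if e then M
if e then x := expr else if e then x := expr

[S [U if e then [M x := expr] else [U if e then [S [M x := expr]]]]]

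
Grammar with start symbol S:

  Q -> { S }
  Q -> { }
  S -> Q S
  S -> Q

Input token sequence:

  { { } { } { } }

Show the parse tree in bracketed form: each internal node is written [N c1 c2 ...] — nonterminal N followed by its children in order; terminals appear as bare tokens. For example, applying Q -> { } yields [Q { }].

S
Q
{ S }
{ Q S }
{ { } S }
{ { } Q S }
{ { } { } S }
{ { } { } Q }
{ { } { } { } }

[S [Q { [S [Q { }] [S [Q { }] [S [Q { }]]]] }]]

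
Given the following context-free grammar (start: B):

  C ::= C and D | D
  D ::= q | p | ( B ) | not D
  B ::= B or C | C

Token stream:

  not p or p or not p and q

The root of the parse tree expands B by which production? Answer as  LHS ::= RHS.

B ::= B or C

[B [B [B [C [D not [D p]]]] or [C [D p]]] or [C [C [D not [D p]]] and [D q]]]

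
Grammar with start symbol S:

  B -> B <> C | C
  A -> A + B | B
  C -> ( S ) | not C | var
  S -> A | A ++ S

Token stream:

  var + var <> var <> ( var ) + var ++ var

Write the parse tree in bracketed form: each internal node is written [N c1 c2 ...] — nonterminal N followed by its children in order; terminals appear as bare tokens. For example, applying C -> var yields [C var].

[S [A [A [A [B [C var]]] + [B [B [B [C var]] <> [C var]] <> [C ( [S [A [B [C var]]]] )]]] + [B [C var]]] ++ [S [A [B [C var]]]]]

S
A ++ S
A + B ++ S
A + B + B ++ S
B + B + B ++ S
C + B + B ++ S
var + B + B ++ S
var + B <> C + B ++ S
var + B <> C <> C + B ++ S
var + C <> C <> C + B ++ S
var + var <> C <> C + B ++ S
var + var <> var <> C + B ++ S
var + var <> var <> ( S ) + B ++ S
var + var <> var <> ( A ) + B ++ S
var + var <> var <> ( B ) + B ++ S
var + var <> var <> ( C ) + B ++ S
var + var <> var <> ( var ) + B ++ S
var + var <> var <> ( var ) + C ++ S
var + var <> var <> ( var ) + var ++ S
var + var <> var <> ( var ) + var ++ A
var + var <> var <> ( var ) + var ++ B
var + var <> var <> ( var ) + var ++ C
var + var <> var <> ( var ) + var ++ var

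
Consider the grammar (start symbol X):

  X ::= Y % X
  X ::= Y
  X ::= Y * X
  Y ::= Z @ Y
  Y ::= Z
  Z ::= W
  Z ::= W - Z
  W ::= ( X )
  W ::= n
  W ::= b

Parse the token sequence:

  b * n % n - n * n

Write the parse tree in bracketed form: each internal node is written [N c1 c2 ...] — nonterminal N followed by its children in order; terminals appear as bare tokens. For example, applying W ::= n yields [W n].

[X [Y [Z [W b]]] * [X [Y [Z [W n]]] % [X [Y [Z [W n] - [Z [W n]]]] * [X [Y [Z [W n]]]]]]]

X
Y * X
Z * X
W * X
b * X
b * Y % X
b * Z % X
b * W % X
b * n % X
b * n % Y * X
b * n % Z * X
b * n % W - Z * X
b * n % n - Z * X
b * n % n - W * X
b * n % n - n * X
b * n % n - n * Y
b * n % n - n * Z
b * n % n - n * W
b * n % n - n * n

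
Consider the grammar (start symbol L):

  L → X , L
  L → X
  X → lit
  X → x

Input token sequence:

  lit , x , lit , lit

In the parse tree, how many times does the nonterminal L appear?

4

[L [X lit] , [L [X x] , [L [X lit] , [L [X lit]]]]]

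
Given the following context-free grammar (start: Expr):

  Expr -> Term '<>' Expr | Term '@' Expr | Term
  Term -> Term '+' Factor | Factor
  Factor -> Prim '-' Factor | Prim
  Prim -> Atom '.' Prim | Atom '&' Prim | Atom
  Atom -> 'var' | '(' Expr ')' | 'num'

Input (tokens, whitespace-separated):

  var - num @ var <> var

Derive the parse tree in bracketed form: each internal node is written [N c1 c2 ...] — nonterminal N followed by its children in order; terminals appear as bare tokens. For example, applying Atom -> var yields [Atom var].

[Expr [Term [Factor [Prim [Atom var]] - [Factor [Prim [Atom num]]]]] @ [Expr [Term [Factor [Prim [Atom var]]]] <> [Expr [Term [Factor [Prim [Atom var]]]]]]]

Expr
Term @ Expr
Factor @ Expr
Prim - Factor @ Expr
Atom - Factor @ Expr
var - Factor @ Expr
var - Prim @ Expr
var - Atom @ Expr
var - num @ Expr
var - num @ Term <> Expr
var - num @ Factor <> Expr
var - num @ Prim <> Expr
var - num @ Atom <> Expr
var - num @ var <> Expr
var - num @ var <> Term
var - num @ var <> Factor
var - num @ var <> Prim
var - num @ var <> Atom
var - num @ var <> var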